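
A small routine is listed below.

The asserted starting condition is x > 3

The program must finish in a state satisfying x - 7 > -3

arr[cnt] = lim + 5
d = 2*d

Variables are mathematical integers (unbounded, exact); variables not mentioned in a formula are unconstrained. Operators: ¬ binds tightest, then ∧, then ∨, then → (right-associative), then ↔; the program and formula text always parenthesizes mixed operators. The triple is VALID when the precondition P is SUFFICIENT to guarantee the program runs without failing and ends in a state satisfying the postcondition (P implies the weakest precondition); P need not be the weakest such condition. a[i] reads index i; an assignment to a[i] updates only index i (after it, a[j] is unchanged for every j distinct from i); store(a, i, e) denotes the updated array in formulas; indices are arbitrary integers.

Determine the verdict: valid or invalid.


Working backward. After the program, the postcondition x - 7 > -3 must hold; in canonical form it is x > 4.
Before d := 2*d: x > 4
Before arr[cnt] := lim + 5: x > 4
The weakest precondition is x > 4.
Check whether x > 3 implies it.
Countermodel: at the initial state x = 4, the precondition holds but the weakest precondition fails.
Answer: invalid


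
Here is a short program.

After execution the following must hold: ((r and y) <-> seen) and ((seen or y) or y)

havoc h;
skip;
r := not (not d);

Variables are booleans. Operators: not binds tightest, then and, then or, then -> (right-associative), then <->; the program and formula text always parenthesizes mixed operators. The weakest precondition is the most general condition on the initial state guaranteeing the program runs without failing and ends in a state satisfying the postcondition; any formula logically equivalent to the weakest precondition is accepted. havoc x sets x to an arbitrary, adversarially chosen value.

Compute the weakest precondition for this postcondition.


Working backward. After the program, the postcondition ((r and y) <-> seen) and ((seen or y) or y) must hold; in canonical form it is ((r and y) <-> seen) and (seen or y).
Before r := not (not d): ((d and y) <-> seen) and (seen or y)
Before skip: ((d and y) <-> seen) and (seen or y)
Before havoc h: ((d and y) <-> seen) and (seen or y)
Answer: WP = ((d and y) <-> seen) and (seen or y)


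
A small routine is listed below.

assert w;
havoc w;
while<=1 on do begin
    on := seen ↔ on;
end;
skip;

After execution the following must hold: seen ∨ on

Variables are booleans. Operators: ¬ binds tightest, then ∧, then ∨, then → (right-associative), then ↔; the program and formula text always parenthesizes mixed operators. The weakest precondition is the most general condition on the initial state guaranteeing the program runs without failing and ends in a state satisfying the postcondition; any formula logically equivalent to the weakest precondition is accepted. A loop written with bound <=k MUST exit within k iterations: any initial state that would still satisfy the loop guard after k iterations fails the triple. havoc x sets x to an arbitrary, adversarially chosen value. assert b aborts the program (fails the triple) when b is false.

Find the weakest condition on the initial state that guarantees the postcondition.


Working backward. After the program, seen ∨ on must hold.
Before skip: seen ∨ on
Before the loop (bound <=1), unroll the exhaustion recursion (WP_0 = exit-now case; WP_j = one more guarded iteration, up to j = 1):
  WP_0: (¬on) ∧ (seen ∨ on)
  WP_1: (on → ((¬(seen ↔ on)) ∧ (seen ∨ (seen ↔ on)))) ∧ ((¬on) → (seen ∨ on))
So before the loop: (on → ((¬(seen ↔ on)) ∧ (seen ∨ (seen ↔ on)))) ∧ ((¬on) → (seen ∨ on))
Before havoc w: (on → ((¬(seen ↔ on)) ∧ (seen ∨ (seen ↔ on)))) ∧ ((¬on) → (seen ∨ on))
Before assert w: w ∧ (on → ((¬(seen ↔ on)) ∧ (seen ∨ (seen ↔ on)))) ∧ ((¬on) → (seen ∨ on))
Answer: WP = w ∧ (on → ((¬(seen ↔ on)) ∧ (seen ∨ (seen ↔ on)))) ∧ ((¬on) → (seen ∨ on))


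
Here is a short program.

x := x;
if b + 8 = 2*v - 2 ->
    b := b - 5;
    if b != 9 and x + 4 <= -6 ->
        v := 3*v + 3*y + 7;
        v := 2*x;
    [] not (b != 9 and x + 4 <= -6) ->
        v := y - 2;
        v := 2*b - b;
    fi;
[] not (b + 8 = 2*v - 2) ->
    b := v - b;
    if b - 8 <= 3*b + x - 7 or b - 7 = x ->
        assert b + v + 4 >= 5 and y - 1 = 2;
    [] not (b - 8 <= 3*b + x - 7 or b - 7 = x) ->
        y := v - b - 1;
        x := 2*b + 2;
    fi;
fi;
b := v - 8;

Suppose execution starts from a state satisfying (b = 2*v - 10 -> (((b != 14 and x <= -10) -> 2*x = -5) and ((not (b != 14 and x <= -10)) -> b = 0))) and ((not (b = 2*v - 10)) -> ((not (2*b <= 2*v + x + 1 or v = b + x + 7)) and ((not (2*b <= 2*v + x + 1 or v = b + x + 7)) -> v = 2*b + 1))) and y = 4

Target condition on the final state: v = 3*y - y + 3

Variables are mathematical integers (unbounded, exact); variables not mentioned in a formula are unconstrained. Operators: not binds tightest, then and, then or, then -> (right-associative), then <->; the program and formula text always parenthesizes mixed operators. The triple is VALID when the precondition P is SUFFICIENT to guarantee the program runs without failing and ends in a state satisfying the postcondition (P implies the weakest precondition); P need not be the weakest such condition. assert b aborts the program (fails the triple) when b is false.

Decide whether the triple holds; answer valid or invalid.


Working backward. After the program, the postcondition v = 3*y - y + 3 must hold; in canonical form it is v = 2*y + 3.
Before b := v - 8: v = 2*y + 3
Then branch requires ((b != 14 and x <= -10) -> 2*x = 2*y + 3) and ((not (b != 14 and x <= -10)) -> b = 2*y + 8); else branch requires ((2*b <= 2*v + x + 1 or v = b + x + 7) -> (2*v >= b + 1 and y = 3 and v = 2*y + 3)) and ((not (2*b <= 2*v + x + 1 or v = b + x + 7)) -> v = 2*b + 1).
Before the if: (b = 2*v - 10 -> (((b != 14 and x <= -10) -> 2*x = 2*y + 3) and ((not (b != 14 and x <= -10)) -> b = 2*y + 8))) and ((not (b = 2*v - 10)) -> (((2*b <= 2*v + x + 1 or v = b + x + 7) -> (2*v >= b + 1 and y = 3 and v = 2*y + 3)) and ((not (2*b <= 2*v + x + 1 or v = b + x + 7)) -> v = 2*b + 1)))
Before x := x: (b = 2*v - 10 -> (((b != 14 and x <= -10) -> 2*x = 2*y + 3) and ((not (b != 14 and x <= -10)) -> b = 2*y + 8))) and ((not (b = 2*v - 10)) -> (((2*b <= 2*v + x + 1 or v = b + x + 7) -> (2*v >= b + 1 and y = 3 and v = 2*y + 3)) and ((not (2*b <= 2*v + x + 1 or v = b + x + 7)) -> v = 2*b + 1)))
The weakest precondition is (b = 2*v - 10 -> (((b != 14 and x <= -10) -> 2*x = 2*y + 3) and ((not (b != 14 and x <= -10)) -> b = 2*y + 8))) and ((not (b = 2*v - 10)) -> (((2*b <= 2*v + x + 1 or v = b + x + 7) -> (2*v >= b + 1 and y = 3 and v = 2*y + 3)) and ((not (2*b <= 2*v + x + 1 or v = b + x + 7)) -> v = 2*b + 1))).
Check whether (b = 2*v - 10 -> (((b != 14 and x <= -10) -> 2*x = -5) and ((not (b != 14 and x <= -10)) -> b = 0))) and ((not (b = 2*v - 10)) -> ((not (2*b <= 2*v + x + 1 or v = b + x + 7)) and ((not (2*b <= 2*v + x + 1 or v = b + x + 7)) -> v = 2*b + 1))) and y = 4 implies it.
Countermodel: at the initial state b = 0, v = 5, x = -9, y = 4, the precondition holds but the weakest precondition fails.
Answer: invalid


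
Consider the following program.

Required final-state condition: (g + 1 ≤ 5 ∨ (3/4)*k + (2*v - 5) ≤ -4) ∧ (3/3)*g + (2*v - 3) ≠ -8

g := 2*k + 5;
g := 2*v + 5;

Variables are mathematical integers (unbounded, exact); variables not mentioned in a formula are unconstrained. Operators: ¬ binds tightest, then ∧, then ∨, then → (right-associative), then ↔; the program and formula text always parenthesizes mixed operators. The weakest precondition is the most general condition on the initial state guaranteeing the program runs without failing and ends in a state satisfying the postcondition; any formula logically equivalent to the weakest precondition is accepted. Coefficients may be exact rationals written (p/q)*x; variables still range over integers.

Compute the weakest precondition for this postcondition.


Working backward. After the program, the postcondition (g + 1 ≤ 5 ∨ (3/4)*k + (2*v - 5) ≤ -4) ∧ (3/3)*g + (2*v - 3) ≠ -8 must hold; in canonical form it is (g ≤ 4 ∨ (3/4)*k + 2*v ≤ 1) ∧ g + 2*v ≠ -5.
Before g := 2*v + 5: (2*v ≤ -1 ∨ (3/4)*k + 2*v ≤ 1) ∧ 4*v ≠ -10
Before g := 2*k + 5: (2*v ≤ -1 ∨ (3/4)*k + 2*v ≤ 1) ∧ 4*v ≠ -10
Answer: WP = (2*v ≤ -1 ∨ (3/4)*k + 2*v ≤ 1) ∧ 4*v ≠ -10


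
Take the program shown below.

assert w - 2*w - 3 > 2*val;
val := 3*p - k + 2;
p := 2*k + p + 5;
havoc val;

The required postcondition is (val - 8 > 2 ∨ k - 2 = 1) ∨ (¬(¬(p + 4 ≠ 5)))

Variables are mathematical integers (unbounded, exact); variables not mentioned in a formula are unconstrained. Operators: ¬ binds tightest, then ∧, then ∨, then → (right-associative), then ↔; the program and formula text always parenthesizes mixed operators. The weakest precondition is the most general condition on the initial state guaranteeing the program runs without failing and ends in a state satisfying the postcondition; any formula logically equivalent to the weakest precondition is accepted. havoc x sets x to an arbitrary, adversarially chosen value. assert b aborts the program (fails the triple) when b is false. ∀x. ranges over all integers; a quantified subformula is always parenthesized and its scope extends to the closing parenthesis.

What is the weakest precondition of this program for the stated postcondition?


Working backward. After the program, the postcondition (val - 8 > 2 ∨ k - 2 = 1) ∨ (¬(¬(p + 4 ≠ 5))) must hold; in canonical form it is val > 10 ∨ k = 3 ∨ p ≠ 1.
Before havoc val: ∀val_1. (val_1 > 10 ∨ k = 3 ∨ p ≠ 1)
Before p := 2*k + p + 5: ∀val_1. (val_1 > 10 ∨ k = 3 ∨ 2*k + p ≠ -4)
Before val := 3*p - k + 2: ∀val_1. (val_1 > 10 ∨ k = 3 ∨ 2*k + p ≠ -4)
Before assert w - 2*w - 3 > 2*val: 2*val + w < -3 ∧ (∀val_1. (val_1 > 10 ∨ k = 3 ∨ 2*k + p ≠ -4))
Answer: WP = 2*val + w < -3 ∧ (∀val_1. (val_1 > 10 ∨ k = 3 ∨ 2*k + p ≠ -4))


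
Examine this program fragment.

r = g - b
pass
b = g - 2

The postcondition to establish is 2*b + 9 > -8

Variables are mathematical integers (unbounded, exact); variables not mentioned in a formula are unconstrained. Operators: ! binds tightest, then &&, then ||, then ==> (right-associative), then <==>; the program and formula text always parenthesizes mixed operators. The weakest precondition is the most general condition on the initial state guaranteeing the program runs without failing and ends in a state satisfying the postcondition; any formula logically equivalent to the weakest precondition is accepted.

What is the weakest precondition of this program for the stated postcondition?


Working backward. After the program, the postcondition 2*b + 9 > -8 must hold; in canonical form it is 2*b > -17.
Before b := g - 2: 2*g > -13
Before skip: 2*g > -13
Before r := g - b: 2*g > -13
Answer: WP = 2*g > -13


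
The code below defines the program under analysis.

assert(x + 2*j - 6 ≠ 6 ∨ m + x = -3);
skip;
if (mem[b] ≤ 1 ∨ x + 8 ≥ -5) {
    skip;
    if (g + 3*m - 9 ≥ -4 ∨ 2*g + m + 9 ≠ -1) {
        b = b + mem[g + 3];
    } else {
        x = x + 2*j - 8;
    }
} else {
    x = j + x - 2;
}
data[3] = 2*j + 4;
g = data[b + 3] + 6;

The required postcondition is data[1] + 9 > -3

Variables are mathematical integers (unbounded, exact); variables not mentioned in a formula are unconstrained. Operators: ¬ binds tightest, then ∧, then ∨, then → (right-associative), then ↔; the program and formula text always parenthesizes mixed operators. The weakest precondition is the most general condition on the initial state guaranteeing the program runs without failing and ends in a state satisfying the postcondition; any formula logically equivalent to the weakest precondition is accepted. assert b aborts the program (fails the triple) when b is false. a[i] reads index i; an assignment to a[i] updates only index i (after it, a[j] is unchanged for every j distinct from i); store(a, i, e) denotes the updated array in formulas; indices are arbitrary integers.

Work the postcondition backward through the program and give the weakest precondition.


Working backward. After the program, the postcondition data[1] + 9 > -3 must hold; in canonical form it is data[1] > -12.
Before g := data[b + 3] + 6: data[1] > -12
Before data[3] := 2*j + 4: data[1] > -12
Then branch requires ((g + 3*m ≥ 5 ∨ 2*g + m ≠ -10) → data[1] > -12) ∧ ((¬(g + 3*m ≥ 5 ∨ 2*g + m ≠ -10)) → data[1] > -12); else branch requires data[1] > -12.
Before the if: ((mem[b] ≤ 1 ∨ x ≥ -13) → (((g + 3*m ≥ 5 ∨ 2*g + m ≠ -10) → data[1] > -12) ∧ ((¬(g + 3*m ≥ 5 ∨ 2*g + m ≠ -10)) → data[1] > -12))) ∧ ((¬(mem[b] ≤ 1 ∨ x ≥ -13)) → data[1] > -12)
Before skip: ((mem[b] ≤ 1 ∨ x ≥ -13) → (((g + 3*m ≥ 5 ∨ 2*g + m ≠ -10) → data[1] > -12) ∧ ((¬(g + 3*m ≥ 5 ∨ 2*g + m ≠ -10)) → data[1] > -12))) ∧ ((¬(mem[b] ≤ 1 ∨ x ≥ -13)) → data[1] > -12)
Before assert x + 2*j - 6 ≠ 6 ∨ m + x = -3: (2*j + x ≠ 12 ∨ m + x = -3) ∧ ((mem[b] ≤ 1 ∨ x ≥ -13) → (((g + 3*m ≥ 5 ∨ 2*g + m ≠ -10) → data[1] > -12) ∧ ((¬(g + 3*m ≥ 5 ∨ 2*g + m ≠ -10)) → data[1] > -12))) ∧ ((¬(mem[b] ≤ 1 ∨ x ≥ -13)) → data[1] > -12)
Answer: WP = (2*j + x ≠ 12 ∨ m + x = -3) ∧ ((mem[b] ≤ 1 ∨ x ≥ -13) → (((g + 3*m ≥ 5 ∨ 2*g + m ≠ -10) → data[1] > -12) ∧ ((¬(g + 3*m ≥ 5 ∨ 2*g + m ≠ -10)) → data[1] > -12))) ∧ ((¬(mem[b] ≤ 1 ∨ x ≥ -13)) → data[1] > -12)


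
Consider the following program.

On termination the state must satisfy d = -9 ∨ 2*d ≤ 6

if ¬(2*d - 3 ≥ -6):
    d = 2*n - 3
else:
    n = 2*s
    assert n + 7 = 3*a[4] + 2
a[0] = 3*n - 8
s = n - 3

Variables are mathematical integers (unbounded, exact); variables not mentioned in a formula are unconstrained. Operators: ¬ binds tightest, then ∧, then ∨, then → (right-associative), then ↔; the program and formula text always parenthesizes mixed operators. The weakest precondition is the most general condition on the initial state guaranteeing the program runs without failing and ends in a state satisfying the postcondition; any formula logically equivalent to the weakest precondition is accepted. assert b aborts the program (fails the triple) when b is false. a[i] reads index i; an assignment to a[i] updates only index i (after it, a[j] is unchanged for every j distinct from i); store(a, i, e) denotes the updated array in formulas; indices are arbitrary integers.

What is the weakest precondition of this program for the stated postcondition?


Working backward. After the program, d = -9 ∨ 2*d ≤ 6 must hold.
Before s := n - 3: d = -9 ∨ 2*d ≤ 6
Before a[0] := 3*n - 8: d = -9 ∨ 2*d ≤ 6
Then branch requires 2*n = -6 ∨ 4*n ≤ 12; else branch requires 2*s = 3*a[4] - 5 ∧ (d = -9 ∨ 2*d ≤ 6).
Before the if: ((¬(2*d ≥ -3)) → (2*n = -6 ∨ 4*n ≤ 12)) ∧ (2*d ≥ -3 → (2*s = 3*a[4] - 5 ∧ (d = -9 ∨ 2*d ≤ 6)))
Answer: WP = ((¬(2*d ≥ -3)) → (2*n = -6 ∨ 4*n ≤ 12)) ∧ (2*d ≥ -3 → (2*s = 3*a[4] - 5 ∧ (d = -9 ∨ 2*d ≤ 6)))


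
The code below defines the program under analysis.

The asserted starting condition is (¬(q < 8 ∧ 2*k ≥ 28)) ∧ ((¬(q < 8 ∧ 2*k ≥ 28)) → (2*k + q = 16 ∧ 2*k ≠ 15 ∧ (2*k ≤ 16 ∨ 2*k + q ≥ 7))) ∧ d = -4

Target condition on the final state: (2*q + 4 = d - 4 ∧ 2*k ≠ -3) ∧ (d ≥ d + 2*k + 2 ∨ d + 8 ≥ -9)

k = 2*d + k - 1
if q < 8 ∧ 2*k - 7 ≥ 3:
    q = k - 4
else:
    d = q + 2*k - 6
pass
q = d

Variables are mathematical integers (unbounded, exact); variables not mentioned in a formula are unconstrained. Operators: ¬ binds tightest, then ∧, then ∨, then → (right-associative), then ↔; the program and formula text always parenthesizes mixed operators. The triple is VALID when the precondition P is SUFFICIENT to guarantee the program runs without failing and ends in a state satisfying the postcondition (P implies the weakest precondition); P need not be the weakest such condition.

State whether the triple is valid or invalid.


Working backward. After the program, the postcondition (2*q + 4 = d - 4 ∧ 2*k ≠ -3) ∧ (d ≥ d + 2*k + 2 ∨ d + 8 ≥ -9) must hold; in canonical form it is 2*q = d - 8 ∧ 2*k ≠ -3 ∧ (2*k ≤ -2 ∨ d ≥ -17).
Before q := d: d = -8 ∧ 2*k ≠ -3 ∧ (2*k ≤ -2 ∨ d ≥ -17)
Before skip: d = -8 ∧ 2*k ≠ -3 ∧ (2*k ≤ -2 ∨ d ≥ -17)
Then branch requires d = -8 ∧ 2*k ≠ -3 ∧ (2*k ≤ -2 ∨ d ≥ -17); else branch requires 2*k + q = -2 ∧ 2*k ≠ -3 ∧ (2*k ≤ -2 ∨ 2*k + q ≥ -11).
Before the if: ((q < 8 ∧ 2*k ≥ 10) → (d = -8 ∧ 2*k ≠ -3 ∧ (2*k ≤ -2 ∨ d ≥ -17))) ∧ ((¬(q < 8 ∧ 2*k ≥ 10)) → (2*k + q = -2 ∧ 2*k ≠ -3 ∧ (2*k ≤ -2 ∨ 2*k + q ≥ -11)))
Before k := 2*d + k - 1: ((q < 8 ∧ 4*d + 2*k ≥ 12) → (d = -8 ∧ 4*d + 2*k ≠ -1 ∧ (4*d + 2*k ≤ 0 ∨ d ≥ -17))) ∧ ((¬(q < 8 ∧ 4*d + 2*k ≥ 12)) → (4*d + 2*k + q = 0 ∧ 4*d + 2*k ≠ -1 ∧ (4*d + 2*k ≤ 0 ∨ 4*d + 2*k + q ≥ -9)))
The weakest precondition is ((q < 8 ∧ 4*d + 2*k ≥ 12) → (d = -8 ∧ 4*d + 2*k ≠ -1 ∧ (4*d + 2*k ≤ 0 ∨ d ≥ -17))) ∧ ((¬(q < 8 ∧ 4*d + 2*k ≥ 12)) → (4*d + 2*k + q = 0 ∧ 4*d + 2*k ≠ -1 ∧ (4*d + 2*k ≤ 0 ∨ 4*d + 2*k + q ≥ -9))).
Check whether (¬(q < 8 ∧ 2*k ≥ 28)) ∧ ((¬(q < 8 ∧ 2*k ≥ 28)) → (2*k + q = 16 ∧ 2*k ≠ 15 ∧ (2*k ≤ 16 ∨ 2*k + q ≥ 7))) ∧ d = -4 implies it.
Every state satisfying the precondition satisfies the weakest precondition: the implication holds.
Answer: valid


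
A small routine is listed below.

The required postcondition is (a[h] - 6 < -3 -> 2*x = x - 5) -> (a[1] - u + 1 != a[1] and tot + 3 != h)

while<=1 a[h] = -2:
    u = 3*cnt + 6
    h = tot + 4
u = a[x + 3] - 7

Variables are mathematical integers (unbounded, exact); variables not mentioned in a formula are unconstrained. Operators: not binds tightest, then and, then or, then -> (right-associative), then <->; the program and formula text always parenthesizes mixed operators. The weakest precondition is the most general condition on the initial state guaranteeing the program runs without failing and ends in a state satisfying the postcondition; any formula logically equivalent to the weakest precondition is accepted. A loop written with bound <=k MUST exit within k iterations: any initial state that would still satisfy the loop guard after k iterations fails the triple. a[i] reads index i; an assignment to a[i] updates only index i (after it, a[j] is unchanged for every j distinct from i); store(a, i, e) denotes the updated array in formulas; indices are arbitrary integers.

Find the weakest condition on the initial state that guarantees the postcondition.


Working backward. After the program, the postcondition (a[h] - 6 < -3 -> 2*x = x - 5) -> (a[1] - u + 1 != a[1] and tot + 3 != h) must hold; in canonical form it is (a[h] < 3 -> x = -5) -> (u != 1 and tot != h - 3).
Before u := a[x + 3] - 7: (a[h] < 3 -> x = -5) -> (a[x + 3] != 8 and tot != h - 3)
Before the loop (bound <=1), unroll the exhaustion recursion (WP_0 = exit-now case; WP_j = one more guarded iteration, up to j = 1):
  WP_0: (not (a[h] = -2)) and ((a[h] < 3 -> x = -5) -> (a[x + 3] != 8 and tot != h - 3))
  WP_1: (a[h] = -2 -> ((not (a[tot + 4] = -2)) and ((a[tot + 4] < 3 -> x = -5) -> a[x + 3] != 8))) and ((not (a[h] = -2)) -> ((a[h] < 3 -> x = -5) -> (a[x + 3] != 8 and tot != h - 3)))
So before the loop: (a[h] = -2 -> ((not (a[tot + 4] = -2)) and ((a[tot + 4] < 3 -> x = -5) -> a[x + 3] != 8))) and ((not (a[h] = -2)) -> ((a[h] < 3 -> x = -5) -> (a[x + 3] != 8 and tot != h - 3)))
Answer: WP = (a[h] = -2 -> ((not (a[tot + 4] = -2)) and ((a[tot + 4] < 3 -> x = -5) -> a[x + 3] != 8))) and ((not (a[h] = -2)) -> ((a[h] < 3 -> x = -5) -> (a[x + 3] != 8 and tot != h - 3)))


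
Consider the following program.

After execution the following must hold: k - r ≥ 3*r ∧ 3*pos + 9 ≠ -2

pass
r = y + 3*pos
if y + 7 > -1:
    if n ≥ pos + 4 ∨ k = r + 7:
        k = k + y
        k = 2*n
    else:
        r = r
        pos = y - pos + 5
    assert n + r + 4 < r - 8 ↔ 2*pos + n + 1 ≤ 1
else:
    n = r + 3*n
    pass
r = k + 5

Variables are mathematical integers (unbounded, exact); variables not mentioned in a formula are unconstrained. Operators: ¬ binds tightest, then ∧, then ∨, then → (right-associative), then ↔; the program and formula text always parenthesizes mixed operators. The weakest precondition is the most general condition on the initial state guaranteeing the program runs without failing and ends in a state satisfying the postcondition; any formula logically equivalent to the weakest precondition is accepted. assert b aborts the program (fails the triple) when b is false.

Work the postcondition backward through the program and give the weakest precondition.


Working backward. After the program, the postcondition k - r ≥ 3*r ∧ 3*pos + 9 ≠ -2 must hold; in canonical form it is k ≥ 4*r ∧ 3*pos ≠ -11.
Before r := k + 5: 3*k ≤ -20 ∧ 3*pos ≠ -11
Then branch requires ((n ≥ pos + 4 ∨ k = r + 7) → ((n < -12 ↔ n + 2*pos ≤ 0) ∧ 6*n ≤ -20 ∧ 3*pos ≠ -11)) ∧ ((¬(n ≥ pos + 4 ∨ k = r + 7)) → ((n < -12 ↔ n + 2*y ≤ 2*pos - 10) ∧ 3*k ≤ -20 ∧ 3*y ≠ 3*pos - 26)); else branch requires 3*k ≤ -20 ∧ 3*pos ≠ -11.
Before the if: (y > -8 → (((n ≥ pos + 4 ∨ k = r + 7) → ((n < -12 ↔ n + 2*pos ≤ 0) ∧ 6*n ≤ -20 ∧ 3*pos ≠ -11)) ∧ ((¬(n ≥ pos + 4 ∨ k = r + 7)) → ((n < -12 ↔ n + 2*y ≤ 2*pos - 10) ∧ 3*k ≤ -20 ∧ 3*y ≠ 3*pos - 26)))) ∧ ((¬(y > -8)) → (3*k ≤ -20 ∧ 3*pos ≠ -11))
Before r := y + 3*pos: (y > -8 → (((n ≥ pos + 4 ∨ k = 3*pos + y + 7) → ((n < -12 ↔ n + 2*pos ≤ 0) ∧ 6*n ≤ -20 ∧ 3*pos ≠ -11)) ∧ ((¬(n ≥ pos + 4 ∨ k = 3*pos + y + 7)) → ((n < -12 ↔ n + 2*y ≤ 2*pos - 10) ∧ 3*k ≤ -20 ∧ 3*y ≠ 3*pos - 26)))) ∧ ((¬(y > -8)) → (3*k ≤ -20 ∧ 3*pos ≠ -11))
Before skip: (y > -8 → (((n ≥ pos + 4 ∨ k = 3*pos + y + 7) → ((n < -12 ↔ n + 2*pos ≤ 0) ∧ 6*n ≤ -20 ∧ 3*pos ≠ -11)) ∧ ((¬(n ≥ pos + 4 ∨ k = 3*pos + y + 7)) → ((n < -12 ↔ n + 2*y ≤ 2*pos - 10) ∧ 3*k ≤ -20 ∧ 3*y ≠ 3*pos - 26)))) ∧ ((¬(y > -8)) → (3*k ≤ -20 ∧ 3*pos ≠ -11))
Answer: WP = (y > -8 → (((n ≥ pos + 4 ∨ k = 3*pos + y + 7) → ((n < -12 ↔ n + 2*pos ≤ 0) ∧ 6*n ≤ -20 ∧ 3*pos ≠ -11)) ∧ ((¬(n ≥ pos + 4 ∨ k = 3*pos + y + 7)) → ((n < -12 ↔ n + 2*y ≤ 2*pos - 10) ∧ 3*k ≤ -20 ∧ 3*y ≠ 3*pos - 26)))) ∧ ((¬(y > -8)) → (3*k ≤ -20 ∧ 3*pos ≠ -11))


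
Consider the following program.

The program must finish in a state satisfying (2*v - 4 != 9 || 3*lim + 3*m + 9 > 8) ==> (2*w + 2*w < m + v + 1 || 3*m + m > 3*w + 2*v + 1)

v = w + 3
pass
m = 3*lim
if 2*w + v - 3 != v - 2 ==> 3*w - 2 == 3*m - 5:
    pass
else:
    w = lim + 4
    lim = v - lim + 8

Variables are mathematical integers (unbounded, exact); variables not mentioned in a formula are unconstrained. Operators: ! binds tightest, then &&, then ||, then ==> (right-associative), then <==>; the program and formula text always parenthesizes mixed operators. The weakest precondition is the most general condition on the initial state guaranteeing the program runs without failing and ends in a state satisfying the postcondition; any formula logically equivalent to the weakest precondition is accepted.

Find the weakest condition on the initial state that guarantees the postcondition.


Working backward. After the program, the postcondition (2*v - 4 != 9 || 3*lim + 3*m + 9 > 8) ==> (2*w + 2*w < m + v + 1 || 3*m + m > 3*w + 2*v + 1) must hold; in canonical form it is (2*v != 13 || 3*lim + 3*m > -1) ==> (4*w < m + v + 1 || 4*m > 2*v + 3*w + 1).
Then branch requires (2*v != 13 || 3*lim + 3*m > -1) ==> (4*w < m + v + 1 || 4*m > 2*v + 3*w + 1); else branch requires (2*v != 13 || 3*m + 3*v > 3*lim - 25) ==> (4*lim < m + v - 15 || 4*m > 3*lim + 2*v + 13).
Before the if: ((2*w != 1 ==> 3*w == 3*m - 3) ==> ((2*v != 13 || 3*lim + 3*m > -1) ==> (4*w < m + v + 1 || 4*m > 2*v + 3*w + 1))) && ((!(2*w != 1 ==> 3*w == 3*m - 3)) ==> ((2*v != 13 || 3*m + 3*v > 3*lim - 25) ==> (4*lim < m + v - 15 || 4*m > 3*lim + 2*v + 13)))
Before m := 3*lim: ((2*w != 1 ==> 3*w == 9*lim - 3) ==> ((2*v != 13 || 12*lim > -1) ==> (4*w < 3*lim + v + 1 || 12*lim > 2*v + 3*w + 1))) && ((!(2*w != 1 ==> 3*w == 9*lim - 3)) ==> ((2*v != 13 || 6*lim + 3*v > -25) ==> (lim < v - 15 || 9*lim > 2*v + 13)))
Before skip: ((2*w != 1 ==> 3*w == 9*lim - 3) ==> ((2*v != 13 || 12*lim > -1) ==> (4*w < 3*lim + v + 1 || 12*lim > 2*v + 3*w + 1))) && ((!(2*w != 1 ==> 3*w == 9*lim - 3)) ==> ((2*v != 13 || 6*lim + 3*v > -25) ==> (lim < v - 15 || 9*lim > 2*v + 13)))
Before v := w + 3: ((2*w != 1 ==> 3*w == 9*lim - 3) ==> ((2*w != 7 || 12*lim > -1) ==> (3*w < 3*lim + 4 || 12*lim > 5*w + 7))) && ((!(2*w != 1 ==> 3*w == 9*lim - 3)) ==> ((2*w != 7 || 6*lim + 3*w > -34) ==> (lim < w - 12 || 9*lim > 2*w + 19)))
Answer: WP = ((2*w != 1 ==> 3*w == 9*lim - 3) ==> ((2*w != 7 || 12*lim > -1) ==> (3*w < 3*lim + 4 || 12*lim > 5*w + 7))) && ((!(2*w != 1 ==> 3*w == 9*lim - 3)) ==> ((2*w != 7 || 6*lim + 3*w > -34) ==> (lim < w - 12 || 9*lim > 2*w + 19)))


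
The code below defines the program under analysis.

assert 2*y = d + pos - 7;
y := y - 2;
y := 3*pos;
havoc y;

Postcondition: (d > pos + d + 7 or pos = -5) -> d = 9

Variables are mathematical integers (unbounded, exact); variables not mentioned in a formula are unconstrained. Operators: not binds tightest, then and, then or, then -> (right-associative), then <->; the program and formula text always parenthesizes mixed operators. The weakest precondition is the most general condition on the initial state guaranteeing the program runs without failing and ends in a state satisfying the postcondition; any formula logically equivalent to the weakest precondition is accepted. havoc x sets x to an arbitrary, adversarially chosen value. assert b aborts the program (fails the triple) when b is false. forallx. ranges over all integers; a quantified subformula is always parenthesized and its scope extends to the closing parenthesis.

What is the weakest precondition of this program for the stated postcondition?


Working backward. After the program, the postcondition (d > pos + d + 7 or pos = -5) -> d = 9 must hold; in canonical form it is (pos < -7 or pos = -5) -> d = 9.
Before havoc y: (pos < -7 or pos = -5) -> d = 9
Before y := 3*pos: (pos < -7 or pos = -5) -> d = 9
Before y := y - 2: (pos < -7 or pos = -5) -> d = 9
Before assert 2*y = d + pos - 7: 2*y = d + pos - 7 and ((pos < -7 or pos = -5) -> d = 9)
Answer: WP = 2*y = d + pos - 7 and ((pos < -7 or pos = -5) -> d = 9)


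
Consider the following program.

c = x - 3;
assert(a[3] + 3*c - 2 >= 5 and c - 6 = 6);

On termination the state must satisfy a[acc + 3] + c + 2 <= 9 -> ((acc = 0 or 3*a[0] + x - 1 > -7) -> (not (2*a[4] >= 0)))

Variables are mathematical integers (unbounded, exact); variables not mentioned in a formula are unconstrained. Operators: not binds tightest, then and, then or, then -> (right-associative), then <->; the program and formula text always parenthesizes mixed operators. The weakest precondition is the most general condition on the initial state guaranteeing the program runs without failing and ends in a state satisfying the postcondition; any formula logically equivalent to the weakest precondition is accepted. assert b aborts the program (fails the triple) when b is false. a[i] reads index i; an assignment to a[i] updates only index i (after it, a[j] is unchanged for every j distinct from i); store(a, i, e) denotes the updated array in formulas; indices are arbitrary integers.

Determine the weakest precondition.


Working backward. After the program, the postcondition a[acc + 3] + c + 2 <= 9 -> ((acc = 0 or 3*a[0] + x - 1 > -7) -> (not (2*a[4] >= 0))) must hold; in canonical form it is a[acc + 3] + c <= 7 -> ((acc = 0 or 3*a[0] + x > -6) -> (not (2*a[4] >= 0))).
Before assert a[3] + 3*c - 2 >= 5 and c - 6 = 6: a[3] + 3*c >= 7 and c = 12 and (a[acc + 3] + c <= 7 -> ((acc = 0 or 3*a[0] + x > -6) -> (not (2*a[4] >= 0))))
Before c := x - 3: a[3] + 3*x >= 16 and x = 15 and (a[acc + 3] + x <= 10 -> ((acc = 0 or 3*a[0] + x > -6) -> (not (2*a[4] >= 0))))
Answer: WP = a[3] + 3*x >= 16 and x = 15 and (a[acc + 3] + x <= 10 -> ((acc = 0 or 3*a[0] + x > -6) -> (not (2*a[4] >= 0))))


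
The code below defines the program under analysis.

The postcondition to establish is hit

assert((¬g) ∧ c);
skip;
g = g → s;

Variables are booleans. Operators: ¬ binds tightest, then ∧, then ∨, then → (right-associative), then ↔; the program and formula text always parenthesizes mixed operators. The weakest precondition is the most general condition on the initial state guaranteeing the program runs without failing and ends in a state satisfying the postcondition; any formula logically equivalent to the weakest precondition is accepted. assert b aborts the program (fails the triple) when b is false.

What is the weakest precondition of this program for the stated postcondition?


Working backward. After the program, hit must hold.
Before g := g → s: hit
Before skip: hit
Before assert (¬g) ∧ c: (¬g) ∧ c ∧ hit
Answer: WP = (¬g) ∧ c ∧ hit


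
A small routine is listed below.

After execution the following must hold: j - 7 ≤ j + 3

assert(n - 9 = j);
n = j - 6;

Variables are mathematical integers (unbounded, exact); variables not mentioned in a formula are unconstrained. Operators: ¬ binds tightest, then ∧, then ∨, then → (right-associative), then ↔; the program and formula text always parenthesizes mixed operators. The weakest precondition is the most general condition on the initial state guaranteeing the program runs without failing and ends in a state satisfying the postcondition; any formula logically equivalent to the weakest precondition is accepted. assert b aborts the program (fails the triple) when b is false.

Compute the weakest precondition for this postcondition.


Working backward. After the program, the postcondition j - 7 ≤ j + 3 must hold; in canonical form it is true.
Before n := j - 6: true
Before assert n - 9 = j: n = j + 9
Answer: WP = n = j + 9


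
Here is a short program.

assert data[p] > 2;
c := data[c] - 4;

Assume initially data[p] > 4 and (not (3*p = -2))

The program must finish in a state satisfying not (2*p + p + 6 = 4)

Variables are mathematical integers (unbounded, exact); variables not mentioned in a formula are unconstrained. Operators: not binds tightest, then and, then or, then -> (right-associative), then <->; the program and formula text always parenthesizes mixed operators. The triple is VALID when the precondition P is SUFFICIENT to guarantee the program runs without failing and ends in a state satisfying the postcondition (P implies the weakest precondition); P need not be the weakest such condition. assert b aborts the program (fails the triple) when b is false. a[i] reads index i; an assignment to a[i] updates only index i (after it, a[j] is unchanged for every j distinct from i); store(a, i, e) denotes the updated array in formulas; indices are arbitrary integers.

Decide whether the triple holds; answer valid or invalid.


Working backward. After the program, the postcondition not (2*p + p + 6 = 4) must hold; in canonical form it is not (3*p = -2).
Before c := data[c] - 4: not (3*p = -2)
Before assert data[p] > 2: data[p] > 2 and (not (3*p = -2))
The weakest precondition is data[p] > 2 and (not (3*p = -2)).
Check whether data[p] > 4 and (not (3*p = -2)) implies it.
Every state satisfying the precondition satisfies the weakest precondition: the implication holds.
Answer: valid


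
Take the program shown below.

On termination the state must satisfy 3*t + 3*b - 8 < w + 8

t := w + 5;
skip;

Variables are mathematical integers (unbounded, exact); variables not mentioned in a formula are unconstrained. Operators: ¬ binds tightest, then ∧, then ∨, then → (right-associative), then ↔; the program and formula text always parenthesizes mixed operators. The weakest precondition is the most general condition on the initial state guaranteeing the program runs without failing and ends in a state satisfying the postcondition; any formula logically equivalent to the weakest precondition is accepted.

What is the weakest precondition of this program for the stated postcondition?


Working backward. After the program, the postcondition 3*t + 3*b - 8 < w + 8 must hold; in canonical form it is 3*b + 3*t < w + 16.
Before skip: 3*b + 3*t < w + 16
Before t := w + 5: 3*b + 2*w < 1
Answer: WP = 3*b + 2*w < 1


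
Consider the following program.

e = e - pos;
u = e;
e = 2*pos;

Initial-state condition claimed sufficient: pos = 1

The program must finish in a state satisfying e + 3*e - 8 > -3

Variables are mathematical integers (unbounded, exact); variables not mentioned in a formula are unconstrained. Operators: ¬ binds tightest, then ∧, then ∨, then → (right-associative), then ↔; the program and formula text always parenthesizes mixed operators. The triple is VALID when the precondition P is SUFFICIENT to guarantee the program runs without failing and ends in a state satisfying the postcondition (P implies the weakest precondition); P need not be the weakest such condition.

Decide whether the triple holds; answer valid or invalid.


Working backward. After the program, the postcondition e + 3*e - 8 > -3 must hold; in canonical form it is 4*e > 5.
Before e := 2*pos: 8*pos > 5
Before u := e: 8*pos > 5
Before e := e - pos: 8*pos > 5
The weakest precondition is 8*pos > 5.
Check whether pos = 1 implies it.
Every state satisfying the precondition satisfies the weakest precondition: the implication holds.
Answer: valid


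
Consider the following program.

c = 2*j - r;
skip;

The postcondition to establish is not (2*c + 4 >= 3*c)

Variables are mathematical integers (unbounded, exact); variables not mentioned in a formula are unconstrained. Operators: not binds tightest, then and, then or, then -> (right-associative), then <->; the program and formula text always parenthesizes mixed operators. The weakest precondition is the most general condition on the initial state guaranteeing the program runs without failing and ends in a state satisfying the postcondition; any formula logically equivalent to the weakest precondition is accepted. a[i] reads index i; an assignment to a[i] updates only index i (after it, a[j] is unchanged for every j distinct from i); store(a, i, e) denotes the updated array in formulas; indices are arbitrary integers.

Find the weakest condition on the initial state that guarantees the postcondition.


Working backward. After the program, the postcondition not (2*c + 4 >= 3*c) must hold; in canonical form it is not (c <= 4).
Before skip: not (c <= 4)
Before c := 2*j - r: not (2*j <= r + 4)
Answer: WP = not (2*j <= r + 4)


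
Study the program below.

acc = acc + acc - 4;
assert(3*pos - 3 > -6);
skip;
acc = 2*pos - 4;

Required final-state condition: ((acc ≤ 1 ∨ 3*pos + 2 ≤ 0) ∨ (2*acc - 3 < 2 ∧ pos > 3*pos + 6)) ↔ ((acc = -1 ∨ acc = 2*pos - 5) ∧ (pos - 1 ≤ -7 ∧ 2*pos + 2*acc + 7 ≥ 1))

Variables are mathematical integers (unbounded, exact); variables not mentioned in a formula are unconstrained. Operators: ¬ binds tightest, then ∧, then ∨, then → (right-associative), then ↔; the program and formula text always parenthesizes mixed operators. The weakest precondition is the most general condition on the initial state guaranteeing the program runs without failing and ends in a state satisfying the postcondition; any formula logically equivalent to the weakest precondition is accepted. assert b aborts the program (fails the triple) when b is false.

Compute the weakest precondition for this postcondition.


Working backward. After the program, the postcondition ((acc ≤ 1 ∨ 3*pos + 2 ≤ 0) ∨ (2*acc - 3 < 2 ∧ pos > 3*pos + 6)) ↔ ((acc = -1 ∨ acc = 2*pos - 5) ∧ (pos - 1 ≤ -7 ∧ 2*pos + 2*acc + 7 ≥ 1)) must hold; in canonical form it is (acc ≤ 1 ∨ 3*pos ≤ -2 ∨ (2*acc < 5 ∧ 2*pos < -6)) ↔ ((acc = -1 ∨ acc = 2*pos - 5) ∧ pos ≤ -6 ∧ 2*acc + 2*pos ≥ -6).
Before acc := 2*pos - 4: (2*pos ≤ 5 ∨ 3*pos ≤ -2 ∨ (4*pos < 13 ∧ 2*pos < -6)) ↔ (2*pos = 3 ∧ pos ≤ -6 ∧ 6*pos ≥ 2)
Before skip: (2*pos ≤ 5 ∨ 3*pos ≤ -2 ∨ (4*pos < 13 ∧ 2*pos < -6)) ↔ (2*pos = 3 ∧ pos ≤ -6 ∧ 6*pos ≥ 2)
Before assert 3*pos - 3 > -6: 3*pos > -3 ∧ ((2*pos ≤ 5 ∨ 3*pos ≤ -2 ∨ (4*pos < 13 ∧ 2*pos < -6)) ↔ (2*pos = 3 ∧ pos ≤ -6 ∧ 6*pos ≥ 2))
Before acc := acc + acc - 4: 3*pos > -3 ∧ ((2*pos ≤ 5 ∨ 3*pos ≤ -2 ∨ (4*pos < 13 ∧ 2*pos < -6)) ↔ (2*pos = 3 ∧ pos ≤ -6 ∧ 6*pos ≥ 2))
Answer: WP = 3*pos > -3 ∧ ((2*pos ≤ 5 ∨ 3*pos ≤ -2 ∨ (4*pos < 13 ∧ 2*pos < -6)) ↔ (2*pos = 3 ∧ pos ≤ -6 ∧ 6*pos ≥ 2))


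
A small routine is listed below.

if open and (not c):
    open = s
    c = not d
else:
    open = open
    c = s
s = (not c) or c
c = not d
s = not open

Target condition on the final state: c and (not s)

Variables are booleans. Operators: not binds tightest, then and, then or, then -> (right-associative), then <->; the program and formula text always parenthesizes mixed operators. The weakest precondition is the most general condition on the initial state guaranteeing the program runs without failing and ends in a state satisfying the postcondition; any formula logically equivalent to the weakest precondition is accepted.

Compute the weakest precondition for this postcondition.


Working backward. After the program, c and (not s) must hold.
Before s := not open: c and open
Before c := not d: (not d) and open
Before s := (not c) or c: (not d) and open
Then branch requires (not d) and s; else branch requires (not d) and open.
Before the if: ((open and (not c)) -> ((not d) and s)) and ((not (open and (not c))) -> ((not d) and open))
Answer: WP = ((open and (not c)) -> ((not d) and s)) and ((not (open and (not c))) -> ((not d) and open))


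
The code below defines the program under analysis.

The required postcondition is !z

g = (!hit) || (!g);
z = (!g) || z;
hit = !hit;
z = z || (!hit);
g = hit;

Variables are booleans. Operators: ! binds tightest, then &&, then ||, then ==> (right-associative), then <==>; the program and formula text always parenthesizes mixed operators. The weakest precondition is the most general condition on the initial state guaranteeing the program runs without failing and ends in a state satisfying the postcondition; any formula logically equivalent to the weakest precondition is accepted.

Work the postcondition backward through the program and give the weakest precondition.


Working backward. After the program, !z must hold.
Before g := hit: !z
Before z := z || (!hit): !(z || (!hit))
Before hit := !hit: !(z || hit)
Before z := (!g) || z: !((!g) || z || hit)
Before g := (!hit) || (!g): !((!((!hit) || (!g))) || z || hit)
Answer: WP = !((!((!hit) || (!g))) || z || hit)


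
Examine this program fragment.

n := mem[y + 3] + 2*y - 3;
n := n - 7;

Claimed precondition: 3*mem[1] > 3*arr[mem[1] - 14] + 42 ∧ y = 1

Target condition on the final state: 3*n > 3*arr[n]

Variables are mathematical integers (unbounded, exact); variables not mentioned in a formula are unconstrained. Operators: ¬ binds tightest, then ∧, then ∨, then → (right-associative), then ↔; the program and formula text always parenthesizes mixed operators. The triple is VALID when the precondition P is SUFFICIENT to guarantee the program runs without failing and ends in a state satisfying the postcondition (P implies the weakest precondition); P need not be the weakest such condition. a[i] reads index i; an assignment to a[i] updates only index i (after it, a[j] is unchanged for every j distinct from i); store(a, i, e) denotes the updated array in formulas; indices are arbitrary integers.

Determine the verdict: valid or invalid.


Working backward. After the program, 3*n > 3*arr[n] must hold.
Before n := n - 7: 3*n > 3*arr[n - 7] + 21
Before n := mem[y + 3] + 2*y - 3: 3*mem[y + 3] + 6*y > 3*arr[mem[y + 3] + 2*y - 10] + 30
The weakest precondition is 3*mem[y + 3] + 6*y > 3*arr[mem[y + 3] + 2*y - 10] + 30.
Check whether 3*mem[1] > 3*arr[mem[1] - 14] + 42 ∧ y = 1 implies it.
Countermodel: at the initial state arr = {[-17430] = 15215, [-14] = -15, [1] = 15215, [4] = 15215, elsewhere 15215}, mem = {[-17430] = 0, [-14] = 0, [1] = 0, [4] = -17422, elsewhere 0}, y = 1, the precondition holds but the weakest precondition fails.
Answer: invalid
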